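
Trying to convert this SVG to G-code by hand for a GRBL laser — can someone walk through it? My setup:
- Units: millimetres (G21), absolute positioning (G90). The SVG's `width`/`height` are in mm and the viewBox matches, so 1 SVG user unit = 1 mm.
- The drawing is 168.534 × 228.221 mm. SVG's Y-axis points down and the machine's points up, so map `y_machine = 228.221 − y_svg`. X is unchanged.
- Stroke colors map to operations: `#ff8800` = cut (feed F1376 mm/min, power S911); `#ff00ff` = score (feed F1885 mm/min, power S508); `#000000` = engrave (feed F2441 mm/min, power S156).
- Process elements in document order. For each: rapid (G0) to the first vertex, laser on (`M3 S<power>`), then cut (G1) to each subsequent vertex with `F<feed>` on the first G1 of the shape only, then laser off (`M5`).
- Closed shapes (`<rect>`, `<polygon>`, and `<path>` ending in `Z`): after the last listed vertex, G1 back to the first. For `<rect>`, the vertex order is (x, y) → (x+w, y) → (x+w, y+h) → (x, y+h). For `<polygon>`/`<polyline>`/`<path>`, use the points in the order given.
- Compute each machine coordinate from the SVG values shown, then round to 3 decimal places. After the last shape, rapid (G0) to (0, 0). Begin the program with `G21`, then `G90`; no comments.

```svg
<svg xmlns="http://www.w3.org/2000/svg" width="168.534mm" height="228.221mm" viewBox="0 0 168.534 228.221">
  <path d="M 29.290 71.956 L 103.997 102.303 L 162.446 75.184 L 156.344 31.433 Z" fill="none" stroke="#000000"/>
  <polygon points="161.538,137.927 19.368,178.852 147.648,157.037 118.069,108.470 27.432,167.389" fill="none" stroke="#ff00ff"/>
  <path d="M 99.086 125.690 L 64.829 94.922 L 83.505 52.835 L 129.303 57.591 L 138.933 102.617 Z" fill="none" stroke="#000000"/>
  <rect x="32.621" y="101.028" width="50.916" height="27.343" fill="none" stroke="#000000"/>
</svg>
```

G21
G90
G0 X29.290 Y156.265
M3 S156
G1 X103.997 Y125.918 F2441
G1 X162.446 Y153.037
G1 X156.344 Y196.788
G1 X29.290 Y156.265
M5
G0 X161.538 Y90.294
M3 S508
G1 X19.368 Y49.369 F1885
G1 X147.648 Y71.184
G1 X118.069 Y119.751
G1 X27.432 Y60.832
G1 X161.538 Y90.294
M5
G0 X99.086 Y102.531
M3 S156
G1 X64.829 Y133.299 F2441
G1 X83.505 Y175.386
G1 X129.303 Y170.630
G1 X138.933 Y125.604
G1 X99.086 Y102.531
M5
G0 X32.621 Y127.193
M3 S156
G1 X83.537 Y127.193 F2441
G1 X83.537 Y99.850
G1 X32.621 Y99.850
G1 X32.621 Y127.193
M5
G0 X0.000 Y0.000

viewBox `0 0 168.534 228.221` with mm width/height → 1 unit = 1 mm. Flip: y_m = 228.221 − y_svg.

**Shape 1** — `<path>` closed polygon, stroke `#000000` → engrave (S156, F2441). Machine vertices: (29.290,156.265) → (103.997,125.918) → (162.446,153.037) → (156.344,196.788) → (29.290,156.265). Closed: final G1 returns to the first vertex.

**Shape 2** — `<polygon>` closed polygon, stroke `#ff00ff` → score (S508, F1885). Machine vertices: (161.538,90.294) → (19.368,49.369) → (147.648,71.184) → (118.069,119.751) → (27.432,60.832) → (161.538,90.294). Closed: final G1 returns to the first vertex.

**Shape 3** — `<path>` regular polygon, stroke `#000000` → engrave (S156, F2441). Machine vertices: (99.086,102.531) → (64.829,133.299) → (83.505,175.386) → (129.303,170.630) → (138.933,125.604) → (99.086,102.531). Closed: final G1 returns to the first vertex.

**Shape 4** — `<rect>` rectangle, stroke `#000000` → engrave (S156, F2441). Machine vertices: (32.621,127.193) → (83.537,127.193) → (83.537,99.850) → (32.621,99.850) → (32.621,127.193). Closed: final G1 returns to the first vertex.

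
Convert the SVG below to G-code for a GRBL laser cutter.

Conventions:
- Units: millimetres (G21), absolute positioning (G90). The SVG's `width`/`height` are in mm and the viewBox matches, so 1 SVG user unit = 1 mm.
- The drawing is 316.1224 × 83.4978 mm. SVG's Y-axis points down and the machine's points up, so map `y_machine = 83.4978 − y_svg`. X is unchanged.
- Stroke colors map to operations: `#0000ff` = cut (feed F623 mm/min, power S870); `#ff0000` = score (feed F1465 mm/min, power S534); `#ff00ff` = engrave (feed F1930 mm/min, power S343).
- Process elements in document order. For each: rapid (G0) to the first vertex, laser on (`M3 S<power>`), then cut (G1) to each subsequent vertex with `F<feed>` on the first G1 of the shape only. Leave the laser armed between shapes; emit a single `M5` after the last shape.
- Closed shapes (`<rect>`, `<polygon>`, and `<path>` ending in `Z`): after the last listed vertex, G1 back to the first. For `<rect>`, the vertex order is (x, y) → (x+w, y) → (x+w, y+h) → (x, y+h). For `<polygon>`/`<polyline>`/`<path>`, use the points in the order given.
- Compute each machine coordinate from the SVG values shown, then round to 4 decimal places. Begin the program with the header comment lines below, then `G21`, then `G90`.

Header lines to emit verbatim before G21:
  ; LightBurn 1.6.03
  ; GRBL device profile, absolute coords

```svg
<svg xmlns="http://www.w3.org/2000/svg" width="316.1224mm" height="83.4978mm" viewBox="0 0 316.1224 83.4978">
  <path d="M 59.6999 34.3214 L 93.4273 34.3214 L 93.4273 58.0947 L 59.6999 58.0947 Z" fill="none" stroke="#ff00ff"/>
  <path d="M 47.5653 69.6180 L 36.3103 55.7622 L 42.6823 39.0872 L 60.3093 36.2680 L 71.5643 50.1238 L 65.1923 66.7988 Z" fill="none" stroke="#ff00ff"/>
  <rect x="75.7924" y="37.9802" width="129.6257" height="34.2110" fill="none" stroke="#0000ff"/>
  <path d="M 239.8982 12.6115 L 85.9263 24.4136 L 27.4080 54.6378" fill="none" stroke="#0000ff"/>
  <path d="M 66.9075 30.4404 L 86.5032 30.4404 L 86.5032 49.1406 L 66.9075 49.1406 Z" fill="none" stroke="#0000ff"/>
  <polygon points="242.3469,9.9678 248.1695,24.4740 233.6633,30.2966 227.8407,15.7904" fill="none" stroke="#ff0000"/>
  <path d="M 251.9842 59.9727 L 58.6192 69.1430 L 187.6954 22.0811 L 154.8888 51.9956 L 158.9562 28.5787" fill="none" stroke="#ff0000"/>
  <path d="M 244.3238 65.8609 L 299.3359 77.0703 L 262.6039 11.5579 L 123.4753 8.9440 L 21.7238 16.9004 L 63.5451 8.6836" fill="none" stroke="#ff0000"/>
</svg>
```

1 u = 1 mm; y_m = 83.4978 − y.

[1] `<path>` rectangle, #ff00ff→engrave S343 F1930: (59.6999,49.1764) → (93.4273,49.1764) → (93.4273,25.4031) → (59.6999,25.4031) → (59.6999,49.1764) (closed)

[2] `<path>` regular polygon, #ff00ff→engrave S343 F1930: (47.5653,13.8798) → (36.3103,27.7356) → (42.6823,44.4106) → (60.3093,47.2298) → (71.5643,33.3740) → (65.1923,16.6990) → (47.5653,13.8798) (closed)

[3] `<rect>` rectangle, #0000ff→cut S870 F623: (75.7924,45.5176) → (205.4181,45.5176) → (205.4181,11.3066) → (75.7924,11.3066) → (75.7924,45.5176) (closed)

[4] `<path>` open polyline, #0000ff→cut S870 F623: (239.8982,70.8863) → (85.9263,59.0842) → (27.4080,28.8600)

[5] `<path>` rectangle, #0000ff→cut S870 F623: (66.9075,53.0574) → (86.5032,53.0574) → (86.5032,34.3572) → (66.9075,34.3572) → (66.9075,53.0574) (closed)

[6] `<polygon>` regular polygon, #ff0000→score S534 F1465: (242.3469,73.5300) → (248.1695,59.0238) → (233.6633,53.2012) → (227.8407,67.7074) → (242.3469,73.5300) (closed)

[7] `<path>` open polyline, #ff0000→score S534 F1465: (251.9842,23.5251) → (58.6192,14.3548) → (187.6954,61.4167) → (154.8888,31.5022) → (158.9562,54.9191)

[8] `<path>` open polyline, #ff0000→score S534 F1465: (244.3238,17.6369) → (299.3359,6.4275) → (262.6039,71.9399) → (123.4753,74.5538) → (21.7238,66.5974) → (63.5451,74.8142)

; LightBurn 1.6.03
; GRBL device profile, absolute coords
G21
G90
G0 X59.6999 Y49.1764
M3 S343
G1 X93.4273 Y49.1764 F1930
G1 X93.4273 Y25.4031
G1 X59.6999 Y25.4031
G1 X59.6999 Y49.1764
G0 X47.5653 Y13.8798
M3 S343
G1 X36.3103 Y27.7356 F1930
G1 X42.6823 Y44.4106
G1 X60.3093 Y47.2298
G1 X71.5643 Y33.3740
G1 X65.1923 Y16.6990
G1 X47.5653 Y13.8798
G0 X75.7924 Y45.5176
M3 S870
G1 X205.4181 Y45.5176 F623
G1 X205.4181 Y11.3066
G1 X75.7924 Y11.3066
G1 X75.7924 Y45.5176
G0 X239.8982 Y70.8863
M3 S870
G1 X85.9263 Y59.0842 F623
G1 X27.4080 Y28.8600
G0 X66.9075 Y53.0574
M3 S870
G1 X86.5032 Y53.0574 F623
G1 X86.5032 Y34.3572
G1 X66.9075 Y34.3572
G1 X66.9075 Y53.0574
G0 X242.3469 Y73.5300
M3 S534
G1 X248.1695 Y59.0238 F1465
G1 X233.6633 Y53.2012
G1 X227.8407 Y67.7074
G1 X242.3469 Y73.5300
G0 X251.9842 Y23.5251
M3 S534
G1 X58.6192 Y14.3548 F1465
G1 X187.6954 Y61.4167
G1 X154.8888 Y31.5022
G1 X158.9562 Y54.9191
G0 X244.3238 Y17.6369
M3 S534
G1 X299.3359 Y6.4275 F1465
G1 X262.6039 Y71.9399
G1 X123.4753 Y74.5538
G1 X21.7238 Y66.5974
G1 X63.5451 Y74.8142
M5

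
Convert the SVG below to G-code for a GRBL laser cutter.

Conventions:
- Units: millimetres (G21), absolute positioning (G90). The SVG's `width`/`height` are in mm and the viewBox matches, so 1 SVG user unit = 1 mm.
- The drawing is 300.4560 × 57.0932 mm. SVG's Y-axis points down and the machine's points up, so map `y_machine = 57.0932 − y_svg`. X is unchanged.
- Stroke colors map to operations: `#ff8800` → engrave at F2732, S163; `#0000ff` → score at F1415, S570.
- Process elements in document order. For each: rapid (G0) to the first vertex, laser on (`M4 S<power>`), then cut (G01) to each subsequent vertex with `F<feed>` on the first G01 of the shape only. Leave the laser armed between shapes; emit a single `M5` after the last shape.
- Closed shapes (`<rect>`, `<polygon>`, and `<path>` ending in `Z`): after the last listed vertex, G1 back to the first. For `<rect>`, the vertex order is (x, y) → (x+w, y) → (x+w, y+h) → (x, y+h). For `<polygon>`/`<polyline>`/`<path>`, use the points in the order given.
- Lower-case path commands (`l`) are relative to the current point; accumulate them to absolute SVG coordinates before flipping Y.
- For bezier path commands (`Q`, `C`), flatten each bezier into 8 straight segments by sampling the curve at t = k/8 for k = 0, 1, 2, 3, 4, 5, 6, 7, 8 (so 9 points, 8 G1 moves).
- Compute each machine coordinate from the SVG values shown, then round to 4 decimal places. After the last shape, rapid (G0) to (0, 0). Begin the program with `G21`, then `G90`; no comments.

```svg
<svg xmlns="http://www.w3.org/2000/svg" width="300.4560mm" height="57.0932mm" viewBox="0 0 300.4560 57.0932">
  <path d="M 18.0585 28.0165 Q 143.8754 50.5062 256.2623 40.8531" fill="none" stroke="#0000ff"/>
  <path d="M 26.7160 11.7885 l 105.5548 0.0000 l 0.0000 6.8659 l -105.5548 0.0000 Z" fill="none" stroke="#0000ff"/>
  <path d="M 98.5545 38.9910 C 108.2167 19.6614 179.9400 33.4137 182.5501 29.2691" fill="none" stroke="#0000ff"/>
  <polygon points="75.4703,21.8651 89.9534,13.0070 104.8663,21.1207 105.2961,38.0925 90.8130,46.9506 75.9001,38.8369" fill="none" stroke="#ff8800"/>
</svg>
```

Since the viewBox matches the mm dimensions, user units are millimetres directly. The only transform is the Y-flip y_m = 57.0932 − y_svg.

Shape 1 is a quadratic bezier drawn with `<path>`. Its stroke #0000ff means score at S570, F1415. After flipping Y the toolpath is (18.0585,29.0767) → (49.3029,23.9565) → (80.1276,19.8408) → (110.5326,16.7295) → (140.5179,14.6227) → (170.0835,13.5204) → (199.2295,13.4225) → (227.9557,14.3291) → (256.2623,16.2401).

Shape 2 is a rectangle drawn with `<path>`. Its stroke #0000ff means score at S570, F1415. After flipping Y the toolpath is (26.7160,45.3047) → (132.2708,45.3047) → (132.2708,38.4388) → (26.7160,38.4388) → (26.7160,45.3047), returning to the start.

Shape 3 is a cubic bezier drawn with `<path>`. Its stroke #0000ff means score at S570, F1415. After flipping Y the toolpath is (98.5545,18.1022) → (104.8307,23.8997) → (115.3880,27.1931) → (128.6891,28.5799) → (143.1968,28.6575) → (157.3740,28.0233) → (169.6834,27.2748) → (178.5878,27.0092) → (182.5501,27.8241).

Shape 4 is a regular polygon drawn with `<polygon>`. Its stroke #ff8800 means engrave at S163, F2732. After flipping Y the toolpath is (75.4703,35.2281) → (89.9534,44.0862) → (104.8663,35.9725) → (105.2961,19.0007) → (90.8130,10.1426) → (75.9001,18.2563) → (75.4703,35.2281), returning to the start.

G21
G90
G0 X18.0585 Y29.0767
M4 S570
G01 X49.3029 Y23.9565 F1415
G01 X80.1276 Y19.8408
G01 X110.5326 Y16.7295
G01 X140.5179 Y14.6227
G01 X170.0835 Y13.5204
G01 X199.2295 Y13.4225
G01 X227.9557 Y14.3291
G01 X256.2623 Y16.2401
G0 X26.7160 Y45.3047
M4 S570
G01 X132.2708 Y45.3047 F1415
G01 X132.2708 Y38.4388
G01 X26.7160 Y38.4388
G01 X26.7160 Y45.3047
G0 X98.5545 Y18.1022
M4 S570
G01 X104.8307 Y23.8997 F1415
G01 X115.3880 Y27.1931
G01 X128.6891 Y28.5799
G01 X143.1968 Y28.6575
G01 X157.3740 Y28.0233
G01 X169.6834 Y27.2748
G01 X178.5878 Y27.0092
G01 X182.5501 Y27.8241
G0 X75.4703 Y35.2281
M4 S163
G01 X89.9534 Y44.0862 F2732
G01 X104.8663 Y35.9725
G01 X105.2961 Y19.0007
G01 X90.8130 Y10.1426
G01 X75.9001 Y18.2563
G01 X75.4703 Y35.2281
M5
G0 X0.0000 Y0.0000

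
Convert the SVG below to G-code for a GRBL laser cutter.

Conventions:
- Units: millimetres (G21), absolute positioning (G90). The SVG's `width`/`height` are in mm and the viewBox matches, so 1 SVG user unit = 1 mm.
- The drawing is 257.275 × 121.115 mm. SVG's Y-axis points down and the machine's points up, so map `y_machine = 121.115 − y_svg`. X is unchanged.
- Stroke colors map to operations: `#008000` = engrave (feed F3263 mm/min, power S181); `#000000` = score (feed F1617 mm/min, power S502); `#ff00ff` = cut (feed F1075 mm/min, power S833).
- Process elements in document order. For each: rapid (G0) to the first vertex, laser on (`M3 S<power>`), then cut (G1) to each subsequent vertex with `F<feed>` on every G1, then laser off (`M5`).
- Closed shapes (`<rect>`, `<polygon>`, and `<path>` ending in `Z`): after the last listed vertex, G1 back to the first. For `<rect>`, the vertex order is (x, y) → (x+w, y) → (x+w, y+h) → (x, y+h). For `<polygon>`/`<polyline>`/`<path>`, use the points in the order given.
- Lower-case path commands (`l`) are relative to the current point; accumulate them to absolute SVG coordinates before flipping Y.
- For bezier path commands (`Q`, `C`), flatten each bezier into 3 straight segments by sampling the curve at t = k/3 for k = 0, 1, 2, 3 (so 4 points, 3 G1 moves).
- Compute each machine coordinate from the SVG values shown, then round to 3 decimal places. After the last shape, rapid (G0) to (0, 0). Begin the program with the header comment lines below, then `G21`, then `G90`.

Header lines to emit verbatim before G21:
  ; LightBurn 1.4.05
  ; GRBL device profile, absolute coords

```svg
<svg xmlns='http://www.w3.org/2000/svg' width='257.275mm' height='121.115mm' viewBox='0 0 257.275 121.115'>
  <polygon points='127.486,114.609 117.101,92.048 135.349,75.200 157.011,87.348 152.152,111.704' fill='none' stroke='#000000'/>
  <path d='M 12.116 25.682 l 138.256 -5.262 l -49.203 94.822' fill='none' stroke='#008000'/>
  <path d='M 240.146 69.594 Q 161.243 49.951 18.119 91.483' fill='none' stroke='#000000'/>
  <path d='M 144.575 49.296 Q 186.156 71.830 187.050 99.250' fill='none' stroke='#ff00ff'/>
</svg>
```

viewBox `0 0 257.275 121.115` with mm width/height → 1 unit = 1 mm. Flip: y_m = 121.115 − y_svg.

**Shape 1** — `<polygon>` regular polygon, stroke `#000000` → score (S502, F1617). Machine vertices: (127.486,6.506) → (117.101,29.067) → (135.349,45.915) → (157.011,33.767) → (152.152,9.411) → (127.486,6.506). Closed: final G1 returns to the first vertex.

**Shape 2** — `<path>` open polyline, stroke `#008000` → engrave (S181, F3263). Machine vertices: (12.116,95.433) → (150.372,100.695) → (101.169,5.873). Open path.

**Shape 3** — `<path>` quadratic bezier, stroke `#000000` → score (S502, F1617). Control points (SVG): P0=(240.146,69.594), P1=(161.243,49.951), P2=(18.119,91.483); sampled at t=k/3. Machine vertices: (240.146,51.521) → (180.408,57.819) → (106.399,50.523) → (18.119,29.632). Open path.

**Shape 4** — `<path>` quadratic bezier, stroke `#ff00ff` → cut (S833, F1075). Control points (SVG): P0=(144.575,49.296), P1=(186.156,71.830), P2=(187.050,99.250); sampled at t=k/3. Machine vertices: (144.575,71.819) → (167.775,56.253) → (181.933,39.602) → (187.050,21.865). Open path.

; LightBurn 1.4.05
; GRBL device profile, absolute coords
G21
G90
G0 X127.486 Y6.506
M3 S502
G1 X117.101 Y29.067 F1617
G1 X135.349 Y45.915 F1617
G1 X157.011 Y33.767 F1617
G1 X152.152 Y9.411 F1617
G1 X127.486 Y6.506 F1617
M5
G0 X12.116 Y95.433
M3 S181
G1 X150.372 Y100.695 F3263
G1 X101.169 Y5.873 F3263
M5
G0 X240.146 Y51.521
M3 S502
G1 X180.408 Y57.819 F1617
G1 X106.399 Y50.523 F1617
G1 X18.119 Y29.632 F1617
M5
G0 X144.575 Y71.819
M3 S833
G1 X167.775 Y56.253 F1075
G1 X181.933 Y39.602 F1075
G1 X187.050 Y21.865 F1075
M5
G0 X0.000 Y0.000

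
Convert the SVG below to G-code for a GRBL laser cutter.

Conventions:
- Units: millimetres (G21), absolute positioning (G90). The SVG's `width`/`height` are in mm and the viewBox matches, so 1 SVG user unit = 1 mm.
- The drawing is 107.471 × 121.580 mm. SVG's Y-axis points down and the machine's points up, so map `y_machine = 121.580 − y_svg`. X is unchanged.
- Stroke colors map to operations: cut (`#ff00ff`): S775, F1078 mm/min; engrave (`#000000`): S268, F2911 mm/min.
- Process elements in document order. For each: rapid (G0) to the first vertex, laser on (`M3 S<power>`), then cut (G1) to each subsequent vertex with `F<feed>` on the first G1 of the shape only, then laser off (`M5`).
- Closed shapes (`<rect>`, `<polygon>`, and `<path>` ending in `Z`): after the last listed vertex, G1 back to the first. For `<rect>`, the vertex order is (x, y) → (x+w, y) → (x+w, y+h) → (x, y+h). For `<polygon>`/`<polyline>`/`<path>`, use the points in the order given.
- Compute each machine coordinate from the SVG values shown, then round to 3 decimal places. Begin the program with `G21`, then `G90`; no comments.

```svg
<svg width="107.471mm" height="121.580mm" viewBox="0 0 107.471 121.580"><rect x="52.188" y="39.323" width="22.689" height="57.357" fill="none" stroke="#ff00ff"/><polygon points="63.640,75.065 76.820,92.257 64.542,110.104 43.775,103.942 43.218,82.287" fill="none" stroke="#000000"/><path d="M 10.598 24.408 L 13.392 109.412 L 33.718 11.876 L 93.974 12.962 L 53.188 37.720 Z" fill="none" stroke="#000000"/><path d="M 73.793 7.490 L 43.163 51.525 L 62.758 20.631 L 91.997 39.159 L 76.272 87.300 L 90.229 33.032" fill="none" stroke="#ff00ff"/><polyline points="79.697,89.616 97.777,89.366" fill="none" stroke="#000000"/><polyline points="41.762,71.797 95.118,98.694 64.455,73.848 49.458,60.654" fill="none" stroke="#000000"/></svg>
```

G21
G90
G0 X52.188 Y82.257
M3 S775
G1 X74.877 Y82.257 F1078
G1 X74.877 Y24.900
G1 X52.188 Y24.900
G1 X52.188 Y82.257
M5
G0 X63.640 Y46.515
M3 S268
G1 X76.820 Y29.323 F2911
G1 X64.542 Y11.476
G1 X43.775 Y17.638
G1 X43.218 Y39.293
G1 X63.640 Y46.515
M5
G0 X10.598 Y97.172
M3 S268
G1 X13.392 Y12.168 F2911
G1 X33.718 Y109.704
G1 X93.974 Y108.618
G1 X53.188 Y83.860
G1 X10.598 Y97.172
M5
G0 X73.793 Y114.090
M3 S775
G1 X43.163 Y70.055 F1078
G1 X62.758 Y100.949
G1 X91.997 Y82.421
G1 X76.272 Y34.280
G1 X90.229 Y88.548
M5
G0 X79.697 Y31.964
M3 S268
G1 X97.777 Y32.214 F2911
M5
G0 X41.762 Y49.783
M3 S268
G1 X95.118 Y22.886 F2911
G1 X64.455 Y47.732
G1 X49.458 Y60.926
M5

viewBox `0 0 107.471 121.580` with mm width/height → 1 unit = 1 mm. Flip: y_m = 121.580 − y_svg.

**Shape 1** — `<rect>` rectangle, stroke `#ff00ff` → cut (S775, F1078). Machine vertices: (52.188,82.257) → (74.877,82.257) → (74.877,24.900) → (52.188,24.900) → (52.188,82.257). Closed: final G1 returns to the first vertex.

**Shape 2** — `<polygon>` regular polygon, stroke `#000000` → engrave (S268, F2911). Machine vertices: (63.640,46.515) → (76.820,29.323) → (64.542,11.476) → (43.775,17.638) → (43.218,39.293) → (63.640,46.515). Closed: final G1 returns to the first vertex.

**Shape 3** — `<path>` closed polygon, stroke `#000000` → engrave (S268, F2911). Machine vertices: (10.598,97.172) → (13.392,12.168) → (33.718,109.704) → (93.974,108.618) → (53.188,83.860) → (10.598,97.172). Closed: final G1 returns to the first vertex.

**Shape 4** — `<path>` open polyline, stroke `#ff00ff` → cut (S775, F1078). Machine vertices: (73.793,114.090) → (43.163,70.055) → (62.758,100.949) → (91.997,82.421) → (76.272,34.280) → (90.229,88.548). Open path.

**Shape 5** — `<polyline>` line segment, stroke `#000000` → engrave (S268, F2911). Machine vertices: (79.697,31.964) → (97.777,32.214). Open path.

**Shape 6** — `<polyline>` open polyline, stroke `#000000` → engrave (S268, F2911). Machine vertices: (41.762,49.783) → (95.118,22.886) → (64.455,47.732) → (49.458,60.926). Open path.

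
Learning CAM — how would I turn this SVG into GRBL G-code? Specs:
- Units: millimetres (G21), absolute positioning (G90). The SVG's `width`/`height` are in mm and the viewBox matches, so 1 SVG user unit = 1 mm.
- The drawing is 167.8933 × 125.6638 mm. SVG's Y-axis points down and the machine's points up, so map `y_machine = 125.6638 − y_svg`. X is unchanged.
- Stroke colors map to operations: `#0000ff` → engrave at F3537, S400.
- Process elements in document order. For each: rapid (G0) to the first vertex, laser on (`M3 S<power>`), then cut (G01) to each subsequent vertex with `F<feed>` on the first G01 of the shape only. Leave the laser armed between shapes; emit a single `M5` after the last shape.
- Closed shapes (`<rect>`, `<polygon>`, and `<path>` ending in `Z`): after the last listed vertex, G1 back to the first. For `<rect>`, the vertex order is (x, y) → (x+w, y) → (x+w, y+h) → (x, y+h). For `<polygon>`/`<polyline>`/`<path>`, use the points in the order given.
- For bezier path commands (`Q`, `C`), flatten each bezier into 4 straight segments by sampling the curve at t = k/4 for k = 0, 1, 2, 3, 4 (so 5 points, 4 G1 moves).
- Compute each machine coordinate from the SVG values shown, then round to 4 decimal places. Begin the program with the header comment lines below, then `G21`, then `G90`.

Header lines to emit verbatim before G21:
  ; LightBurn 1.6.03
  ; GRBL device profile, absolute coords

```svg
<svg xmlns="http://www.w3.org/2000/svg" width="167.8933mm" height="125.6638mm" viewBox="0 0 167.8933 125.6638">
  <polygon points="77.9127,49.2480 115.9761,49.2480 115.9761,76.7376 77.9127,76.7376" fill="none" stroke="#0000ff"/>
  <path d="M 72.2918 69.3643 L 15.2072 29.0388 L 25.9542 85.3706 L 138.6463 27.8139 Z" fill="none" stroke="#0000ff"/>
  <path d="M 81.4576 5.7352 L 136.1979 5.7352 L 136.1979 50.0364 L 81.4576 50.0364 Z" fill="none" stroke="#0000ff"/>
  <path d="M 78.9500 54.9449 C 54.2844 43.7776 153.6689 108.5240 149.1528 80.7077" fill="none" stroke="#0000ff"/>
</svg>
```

Since the viewBox matches the mm dimensions, user units are millimetres directly. The only transform is the Y-flip y_m = 125.6638 − y_svg.

Shape 1 is a rectangle drawn with `<polygon>`. Its stroke #0000ff means engrave at S400, F3537. After flipping Y the toolpath is (77.9127,76.4158) → (115.9761,76.4158) → (115.9761,48.9262) → (77.9127,48.9262) → (77.9127,76.4158), returning to the start.

Shape 2 is a closed polygon drawn with `<path>`. Its stroke #0000ff means engrave at S400, F3537. After flipping Y the toolpath is (72.2918,56.2995) → (15.2072,96.6250) → (25.9542,40.2932) → (138.6463,97.8499) → (72.2918,56.2995), returning to the start.

Shape 3 is a rectangle drawn with `<path>`. Its stroke #0000ff means engrave at S400, F3537. After flipping Y the toolpath is (81.4576,119.9286) → (136.1979,119.9286) → (136.1979,75.6274) → (81.4576,75.6274) → (81.4576,119.9286), returning to the start.

Shape 4 is a cubic bezier drawn with `<path>`. Its stroke #0000ff means engrave at S400, F3537. After flipping Y the toolpath is (78.9500,70.7189) → (80.1485,67.4930) → (106.4953,51.5941) → (136.6202,38.8169) → (149.1528,44.9561).

; LightBurn 1.6.03
; GRBL device profile, absolute coords
G21
G90
G0 X77.9127 Y76.4158
M3 S400
G01 X115.9761 Y76.4158 F3537
G01 X115.9761 Y48.9262
G01 X77.9127 Y48.9262
G01 X77.9127 Y76.4158
G0 X72.2918 Y56.2995
M3 S400
G01 X15.2072 Y96.6250 F3537
G01 X25.9542 Y40.2932
G01 X138.6463 Y97.8499
G01 X72.2918 Y56.2995
G0 X81.4576 Y119.9286
M3 S400
G01 X136.1979 Y119.9286 F3537
G01 X136.1979 Y75.6274
G01 X81.4576 Y75.6274
G01 X81.4576 Y119.9286
G0 X78.9500 Y70.7189
M3 S400
G01 X80.1485 Y67.4930 F3537
G01 X106.4953 Y51.5941
G01 X136.6202 Y38.8169
G01 X149.1528 Y44.9561
M5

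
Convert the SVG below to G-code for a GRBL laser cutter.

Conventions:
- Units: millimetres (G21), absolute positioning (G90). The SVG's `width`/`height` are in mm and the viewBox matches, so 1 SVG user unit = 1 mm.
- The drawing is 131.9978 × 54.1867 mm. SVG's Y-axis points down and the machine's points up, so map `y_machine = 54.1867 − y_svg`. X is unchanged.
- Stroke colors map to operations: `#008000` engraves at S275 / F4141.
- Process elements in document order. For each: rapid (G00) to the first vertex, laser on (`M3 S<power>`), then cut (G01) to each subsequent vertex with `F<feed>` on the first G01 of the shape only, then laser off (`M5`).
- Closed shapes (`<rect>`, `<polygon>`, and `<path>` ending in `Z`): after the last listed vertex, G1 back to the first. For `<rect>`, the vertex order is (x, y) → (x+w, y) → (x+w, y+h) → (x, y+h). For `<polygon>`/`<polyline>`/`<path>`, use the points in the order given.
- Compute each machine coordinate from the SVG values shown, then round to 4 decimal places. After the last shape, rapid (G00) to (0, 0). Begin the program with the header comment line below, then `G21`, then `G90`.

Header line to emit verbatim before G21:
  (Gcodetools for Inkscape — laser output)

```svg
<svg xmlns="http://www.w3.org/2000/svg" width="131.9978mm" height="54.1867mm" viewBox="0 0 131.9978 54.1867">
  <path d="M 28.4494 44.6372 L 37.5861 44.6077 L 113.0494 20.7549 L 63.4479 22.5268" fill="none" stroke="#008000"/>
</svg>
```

(Gcodetools for Inkscape — laser output)
G21
G90
G00 X28.4494 Y9.5495
M3 S275
G01 X37.5861 Y9.5790 F4141
G01 X113.0494 Y33.4318
G01 X63.4479 Y31.6599
M5
G00 X0.0000 Y0.0000

viewBox `0 0 131.9978 54.1867` with mm width/height → 1 unit = 1 mm. Flip: y_m = 54.1867 − y_svg.

**Shape 1** — `<path>` open polyline, stroke `#008000` → engrave (S275, F4141). Machine vertices: (28.4494,9.5495) → (37.5861,9.5790) → (113.0494,33.4318) → (63.4479,31.6599). Open path.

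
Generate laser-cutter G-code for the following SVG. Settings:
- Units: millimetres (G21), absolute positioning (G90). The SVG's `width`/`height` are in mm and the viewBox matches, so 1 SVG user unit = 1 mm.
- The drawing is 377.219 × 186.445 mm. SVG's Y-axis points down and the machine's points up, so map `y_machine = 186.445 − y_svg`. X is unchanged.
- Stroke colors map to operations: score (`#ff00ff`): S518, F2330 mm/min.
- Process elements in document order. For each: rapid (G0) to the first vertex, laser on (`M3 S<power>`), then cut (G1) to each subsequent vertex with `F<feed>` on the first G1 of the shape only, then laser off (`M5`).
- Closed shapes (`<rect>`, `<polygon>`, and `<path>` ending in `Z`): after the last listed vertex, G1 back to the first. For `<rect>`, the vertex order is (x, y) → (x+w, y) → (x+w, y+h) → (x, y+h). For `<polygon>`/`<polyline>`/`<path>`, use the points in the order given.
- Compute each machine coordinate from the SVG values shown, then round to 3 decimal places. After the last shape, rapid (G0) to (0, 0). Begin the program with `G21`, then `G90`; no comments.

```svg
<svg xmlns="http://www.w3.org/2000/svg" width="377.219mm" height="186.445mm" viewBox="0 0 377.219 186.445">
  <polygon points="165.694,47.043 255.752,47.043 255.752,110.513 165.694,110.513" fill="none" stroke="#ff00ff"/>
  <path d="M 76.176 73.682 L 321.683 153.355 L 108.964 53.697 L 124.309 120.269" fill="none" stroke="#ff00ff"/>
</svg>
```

G21
G90
G0 X165.694 Y139.402
M3 S518
G1 X255.752 Y139.402 F2330
G1 X255.752 Y75.932
G1 X165.694 Y75.932
G1 X165.694 Y139.402
M5
G0 X76.176 Y112.763
M3 S518
G1 X321.683 Y33.090 F2330
G1 X108.964 Y132.748
G1 X124.309 Y66.176
M5
G0 X0.000 Y0.000

1 u = 1 mm; y_m = 186.445 − y.

[1] `<polygon>` rectangle, #ff00ff→score S518 F2330: (165.694,139.402) → (255.752,139.402) → (255.752,75.932) → (165.694,75.932) → (165.694,139.402) (closed)

[2] `<path>` open polyline, #ff00ff→score S518 F2330: (76.176,112.763) → (321.683,33.090) → (108.964,132.748) → (124.309,66.176)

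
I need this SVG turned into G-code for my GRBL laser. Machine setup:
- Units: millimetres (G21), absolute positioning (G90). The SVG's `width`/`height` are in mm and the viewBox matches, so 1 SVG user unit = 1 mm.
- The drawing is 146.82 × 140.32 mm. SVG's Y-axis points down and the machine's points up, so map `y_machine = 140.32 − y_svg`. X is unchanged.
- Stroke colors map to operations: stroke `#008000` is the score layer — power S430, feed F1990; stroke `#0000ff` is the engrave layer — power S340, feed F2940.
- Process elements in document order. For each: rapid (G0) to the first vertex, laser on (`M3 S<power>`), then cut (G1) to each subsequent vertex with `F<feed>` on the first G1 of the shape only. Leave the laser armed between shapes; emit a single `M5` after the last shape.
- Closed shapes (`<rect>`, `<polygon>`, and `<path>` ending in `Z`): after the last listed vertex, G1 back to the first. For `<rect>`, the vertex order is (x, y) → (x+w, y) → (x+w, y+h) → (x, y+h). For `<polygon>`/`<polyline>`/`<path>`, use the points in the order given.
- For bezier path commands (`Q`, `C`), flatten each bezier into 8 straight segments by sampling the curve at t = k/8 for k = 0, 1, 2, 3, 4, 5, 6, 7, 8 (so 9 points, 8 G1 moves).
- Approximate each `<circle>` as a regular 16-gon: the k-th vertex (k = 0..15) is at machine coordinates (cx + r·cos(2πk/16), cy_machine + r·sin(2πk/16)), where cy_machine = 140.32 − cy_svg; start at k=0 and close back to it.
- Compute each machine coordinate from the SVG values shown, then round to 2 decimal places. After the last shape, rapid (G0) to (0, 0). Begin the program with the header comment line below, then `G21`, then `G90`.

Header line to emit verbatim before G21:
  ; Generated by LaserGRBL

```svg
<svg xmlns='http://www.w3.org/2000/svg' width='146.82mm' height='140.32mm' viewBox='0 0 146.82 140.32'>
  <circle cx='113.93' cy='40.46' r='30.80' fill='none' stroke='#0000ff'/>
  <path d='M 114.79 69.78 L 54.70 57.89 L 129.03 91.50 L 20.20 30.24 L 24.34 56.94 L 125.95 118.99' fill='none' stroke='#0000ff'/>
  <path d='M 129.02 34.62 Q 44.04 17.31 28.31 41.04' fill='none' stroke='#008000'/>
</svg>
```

; Generated by LaserGRBL
G21
G90
G0 X144.73 Y99.86
M3 S340
G1 X142.39 Y111.65 F2940
G1 X135.71 Y121.64
G1 X125.72 Y128.32
G1 X113.93 Y130.66
G1 X102.14 Y128.32
G1 X92.15 Y121.64
G1 X85.47 Y111.65
G1 X83.13 Y99.86
G1 X85.47 Y88.07
G1 X92.15 Y78.08
G1 X102.14 Y71.40
G1 X113.93 Y69.06
G1 X125.72 Y71.40
G1 X135.71 Y78.08
G1 X142.39 Y88.07
G1 X144.73 Y99.86
G0 X114.79 Y70.54
M3 S340
G1 X54.70 Y82.43 F2940
G1 X129.03 Y48.82
G1 X20.20 Y110.08
G1 X24.34 Y83.38
G1 X125.95 Y21.33
G0 X129.02 Y105.70
M3 S430
G1 X108.86 Y109.39 F1990
G1 X90.86 Y111.79
G1 X75.02 Y112.91
G1 X61.35 Y112.75
G1 X49.85 Y111.31
G1 X40.50 Y108.58
G1 X33.32 Y104.57
G1 X28.31 Y99.28
M5
G0 X0.00 Y0.00

1 u = 1 mm; y_m = 140.32 − y.

[1] `<circle>` circle, #0000ff→engrave S340 F2940: (144.73,99.86) → (142.39,111.65) → (135.71,121.64) → (125.72,128.32) → (113.93,130.66) → (102.14,128.32) → (92.15,121.64) → (85.47,111.65) → (83.13,99.86) → (85.47,88.07) → (92.15,78.08) → (102.14,71.40) → (113.93,69.06) → (125.72,71.40) → (135.71,78.08) → (142.39,88.07) → (144.73,99.86) (closed)

[2] `<path>` open polyline, #0000ff→engrave S340 F2940: (114.79,70.54) → (54.70,82.43) → (129.03,48.82) → (20.20,110.08) → (24.34,83.38) → (125.95,21.33)

[3] `<path>` quadratic bezier, #008000→score S430 F1990: (129.02,105.70) → (108.86,109.39) → (90.86,111.79) → (75.02,112.91) → (61.35,112.75) → (49.85,111.31) → (40.50,108.58) → (33.32,104.57) → (28.31,99.28)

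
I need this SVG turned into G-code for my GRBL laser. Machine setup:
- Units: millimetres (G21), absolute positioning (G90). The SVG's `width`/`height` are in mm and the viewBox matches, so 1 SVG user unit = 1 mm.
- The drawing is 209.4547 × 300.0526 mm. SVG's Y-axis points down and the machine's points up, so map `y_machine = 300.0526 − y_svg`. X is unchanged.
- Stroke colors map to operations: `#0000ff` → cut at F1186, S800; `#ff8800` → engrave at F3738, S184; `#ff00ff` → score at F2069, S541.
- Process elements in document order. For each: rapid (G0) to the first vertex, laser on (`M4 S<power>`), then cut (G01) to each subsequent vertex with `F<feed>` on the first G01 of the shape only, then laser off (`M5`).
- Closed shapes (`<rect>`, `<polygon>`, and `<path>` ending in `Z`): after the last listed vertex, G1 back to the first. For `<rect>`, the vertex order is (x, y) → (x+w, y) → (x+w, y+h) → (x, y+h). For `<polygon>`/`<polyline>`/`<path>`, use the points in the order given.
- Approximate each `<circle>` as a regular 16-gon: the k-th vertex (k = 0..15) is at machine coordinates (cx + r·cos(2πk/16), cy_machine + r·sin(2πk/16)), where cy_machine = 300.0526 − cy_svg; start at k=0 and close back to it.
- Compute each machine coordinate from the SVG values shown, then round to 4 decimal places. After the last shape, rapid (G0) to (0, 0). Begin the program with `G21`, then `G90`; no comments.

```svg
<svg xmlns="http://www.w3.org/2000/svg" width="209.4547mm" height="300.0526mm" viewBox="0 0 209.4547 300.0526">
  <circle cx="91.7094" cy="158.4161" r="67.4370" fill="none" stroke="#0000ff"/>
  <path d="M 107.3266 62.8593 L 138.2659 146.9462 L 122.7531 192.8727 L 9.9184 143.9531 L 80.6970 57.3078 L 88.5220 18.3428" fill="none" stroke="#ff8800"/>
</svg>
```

G21
G90
G0 X159.1464 Y141.6365
M4 S800
G01 X154.0131 Y167.4435 F1186
G01 X139.3946 Y189.3217
G01 X117.5164 Y203.9402
G01 X91.7094 Y209.0735
G01 X65.9024 Y203.9402
G01 X44.0242 Y189.3217
G01 X29.4057 Y167.4435
G01 X24.2724 Y141.6365
G01 X29.4057 Y115.8295
G01 X44.0242 Y93.9513
G01 X65.9024 Y79.3328
G01 X91.7094 Y74.1995
G01 X117.5164 Y79.3328
G01 X139.3946 Y93.9513
G01 X154.0131 Y115.8295
G01 X159.1464 Y141.6365
M5
G0 X107.3266 Y237.1933
M4 S184
G01 X138.2659 Y153.1064 F3738
G01 X122.7531 Y107.1799
G01 X9.9184 Y156.0995
G01 X80.6970 Y242.7448
G01 X88.5220 Y281.7098
M5
G0 X0.0000 Y0.0000

1 u = 1 mm; y_m = 300.0526 − y.

[1] `<circle>` circle, #0000ff→cut S800 F1186: (159.1464,141.6365) → (154.0131,167.4435) → (139.3946,189.3217) → (117.5164,203.9402) → (91.7094,209.0735) → (65.9024,203.9402) → (44.0242,189.3217) → (29.4057,167.4435) → (24.2724,141.6365) → (29.4057,115.8295) → (44.0242,93.9513) → (65.9024,79.3328) → (91.7094,74.1995) → (117.5164,79.3328) → (139.3946,93.9513) → (154.0131,115.8295) → (159.1464,141.6365) (closed)

[2] `<path>` open polyline, #ff8800→engrave S184 F3738: (107.3266,237.1933) → (138.2659,153.1064) → (122.7531,107.1799) → (9.9184,156.0995) → (80.6970,242.7448) → (88.5220,281.7098)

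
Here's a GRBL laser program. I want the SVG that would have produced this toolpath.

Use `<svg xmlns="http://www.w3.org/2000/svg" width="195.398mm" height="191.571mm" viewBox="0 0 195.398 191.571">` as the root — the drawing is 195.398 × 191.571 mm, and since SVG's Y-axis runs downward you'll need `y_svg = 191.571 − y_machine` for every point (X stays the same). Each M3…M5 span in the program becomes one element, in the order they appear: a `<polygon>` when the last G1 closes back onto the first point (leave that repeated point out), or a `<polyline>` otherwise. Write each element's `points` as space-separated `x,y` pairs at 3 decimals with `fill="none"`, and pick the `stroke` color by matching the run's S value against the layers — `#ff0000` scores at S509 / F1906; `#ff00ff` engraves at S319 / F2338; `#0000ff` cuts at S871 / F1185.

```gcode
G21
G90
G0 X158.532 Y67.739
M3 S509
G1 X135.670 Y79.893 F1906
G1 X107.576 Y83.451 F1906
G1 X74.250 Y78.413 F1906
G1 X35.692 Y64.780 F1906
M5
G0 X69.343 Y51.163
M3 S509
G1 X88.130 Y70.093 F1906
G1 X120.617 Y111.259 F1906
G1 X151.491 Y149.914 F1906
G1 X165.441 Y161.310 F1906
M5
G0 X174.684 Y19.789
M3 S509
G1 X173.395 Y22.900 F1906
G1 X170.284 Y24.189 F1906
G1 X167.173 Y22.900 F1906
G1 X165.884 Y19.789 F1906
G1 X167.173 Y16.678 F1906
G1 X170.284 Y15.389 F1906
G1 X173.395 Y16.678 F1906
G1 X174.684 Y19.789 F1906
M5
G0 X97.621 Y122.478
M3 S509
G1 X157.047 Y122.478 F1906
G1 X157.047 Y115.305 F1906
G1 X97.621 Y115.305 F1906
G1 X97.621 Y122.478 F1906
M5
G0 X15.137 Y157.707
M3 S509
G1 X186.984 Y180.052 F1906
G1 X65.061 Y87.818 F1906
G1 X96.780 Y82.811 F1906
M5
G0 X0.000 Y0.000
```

<svg xmlns="http://www.w3.org/2000/svg" width="195.398mm" height="191.571mm" viewBox="0 0 195.398 191.571">
  <polyline points="158.532,123.832 135.670,111.678 107.576,108.120 74.250,113.158 35.692,126.791" fill="none" stroke="#ff0000"/>
  <polyline points="69.343,140.408 88.130,121.478 120.617,80.312 151.491,41.657 165.441,30.261" fill="none" stroke="#ff0000"/>
  <polygon points="174.684,171.782 173.395,168.671 170.284,167.382 167.173,168.671 165.884,171.782 167.173,174.893 170.284,176.182 173.395,174.893" fill="none" stroke="#ff0000"/>
  <polygon points="97.621,69.093 157.047,69.093 157.047,76.266 97.621,76.266" fill="none" stroke="#ff0000"/>
  <polyline points="15.137,33.864 186.984,11.519 65.061,103.753 96.780,108.760" fill="none" stroke="#ff0000"/>
</svg>

Each laser-on run becomes one SVG element. Flip Y back into SVG space with y_svg = 191.571 − y_machine. Every run uses S509, so all elements get stroke `#ff0000` (score).

Run 1: The run is open, so emit a `<polyline>` with points (Y-flipped): 158.532,123.832 135.670,111.678 107.576,108.120 74.250,113.158 35.692,126.791.

Run 2: The run is open, so emit a `<polyline>` with points (Y-flipped): 69.343,140.408 88.130,121.478 120.617,80.312 151.491,41.657 165.441,30.261.

Run 3: The run returns to its start, so emit a `<polygon>` with points (Y-flipped): 174.684,171.782 173.395,168.671 170.284,167.382 167.173,168.671 165.884,171.782 167.173,174.893 170.284,176.182 173.395,174.893.

Run 4: The run returns to its start, so emit a `<polygon>` with points (Y-flipped): 97.621,69.093 157.047,69.093 157.047,76.266 97.621,76.266.

Run 5: The run is open, so emit a `<polyline>` with points (Y-flipped): 15.137,33.864 186.984,11.519 65.061,103.753 96.780,108.760.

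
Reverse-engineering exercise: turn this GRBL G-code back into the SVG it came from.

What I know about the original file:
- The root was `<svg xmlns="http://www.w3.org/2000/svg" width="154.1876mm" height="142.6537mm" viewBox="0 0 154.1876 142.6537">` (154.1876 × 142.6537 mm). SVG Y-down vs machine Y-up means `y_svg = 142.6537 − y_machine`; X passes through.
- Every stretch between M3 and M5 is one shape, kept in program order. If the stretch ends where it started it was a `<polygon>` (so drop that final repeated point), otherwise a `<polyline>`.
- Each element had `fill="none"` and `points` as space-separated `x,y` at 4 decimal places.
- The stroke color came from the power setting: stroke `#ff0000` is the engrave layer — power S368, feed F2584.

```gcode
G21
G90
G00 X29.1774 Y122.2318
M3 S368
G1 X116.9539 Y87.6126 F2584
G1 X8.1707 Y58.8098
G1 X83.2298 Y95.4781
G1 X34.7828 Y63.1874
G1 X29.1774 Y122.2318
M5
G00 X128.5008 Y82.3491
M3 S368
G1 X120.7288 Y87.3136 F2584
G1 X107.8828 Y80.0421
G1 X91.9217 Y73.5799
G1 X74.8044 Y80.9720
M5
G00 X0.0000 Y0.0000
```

Each laser-on run becomes one SVG element. Flip Y back into SVG space with y_svg = 142.6537 − y_machine. Every run uses S368, so all elements get stroke `#ff0000` (engrave).

Run 1: The run returns to its start, so emit a `<polygon>` with points (Y-flipped): 29.1774,20.4219 116.9539,55.0411 8.1707,83.8439 83.2298,47.1756 34.7828,79.4663.

Run 2: The run is open, so emit a `<polyline>` with points (Y-flipped): 128.5008,60.3046 120.7288,55.3401 107.8828,62.6116 91.9217,69.0738 74.8044,61.6817.

<svg xmlns="http://www.w3.org/2000/svg" width="154.1876mm" height="142.6537mm" viewBox="0 0 154.1876 142.6537">
  <polygon points="29.1774,20.4219 116.9539,55.0411 8.1707,83.8439 83.2298,47.1756 34.7828,79.4663" fill="none" stroke="#ff0000"/>
  <polyline points="128.5008,60.3046 120.7288,55.3401 107.8828,62.6116 91.9217,69.0738 74.8044,61.6817" fill="none" stroke="#ff0000"/>
</svg>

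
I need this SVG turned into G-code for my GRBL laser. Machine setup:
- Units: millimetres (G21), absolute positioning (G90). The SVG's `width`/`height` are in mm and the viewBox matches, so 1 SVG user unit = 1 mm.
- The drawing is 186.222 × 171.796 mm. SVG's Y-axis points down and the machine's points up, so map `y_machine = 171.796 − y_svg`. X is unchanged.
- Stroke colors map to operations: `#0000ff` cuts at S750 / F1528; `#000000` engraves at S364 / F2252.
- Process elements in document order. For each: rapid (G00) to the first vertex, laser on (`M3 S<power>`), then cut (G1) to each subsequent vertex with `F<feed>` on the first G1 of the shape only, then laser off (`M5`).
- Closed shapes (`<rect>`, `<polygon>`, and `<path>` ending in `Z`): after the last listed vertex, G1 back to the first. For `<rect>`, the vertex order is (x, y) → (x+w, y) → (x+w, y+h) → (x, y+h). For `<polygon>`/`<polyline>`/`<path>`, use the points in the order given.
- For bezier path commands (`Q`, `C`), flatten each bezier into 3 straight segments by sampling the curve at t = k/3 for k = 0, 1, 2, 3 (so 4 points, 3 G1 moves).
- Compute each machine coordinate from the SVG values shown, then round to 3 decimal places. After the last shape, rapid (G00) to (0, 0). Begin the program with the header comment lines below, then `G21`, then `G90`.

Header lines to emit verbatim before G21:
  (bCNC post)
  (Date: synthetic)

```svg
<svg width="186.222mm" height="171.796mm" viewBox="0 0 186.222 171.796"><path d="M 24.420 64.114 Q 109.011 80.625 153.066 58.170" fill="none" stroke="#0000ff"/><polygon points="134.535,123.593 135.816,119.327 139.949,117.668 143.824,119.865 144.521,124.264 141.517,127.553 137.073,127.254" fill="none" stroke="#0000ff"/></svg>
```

(bCNC post)
(Date: synthetic)
G21
G90
G00 X24.420 Y107.682
M3 S750
G1 X76.310 Y101.004 F1528
G1 X119.192 Y102.986
G1 X153.066 Y113.626
M5
G00 X134.535 Y48.203
M3 S750
G1 X135.816 Y52.469 F1528
G1 X139.949 Y54.128
G1 X143.824 Y51.931
G1 X144.521 Y47.532
G1 X141.517 Y44.243
G1 X137.073 Y44.542
G1 X134.535 Y48.203
M5
G00 X0.000 Y0.000

Since the viewBox matches the mm dimensions, user units are millimetres directly. The only transform is the Y-flip y_m = 171.796 − y_svg.

Shape 1 is a quadratic bezier drawn with `<path>`. Its stroke #0000ff means cut at S750, F1528. After flipping Y the toolpath is (24.420,107.682) → (76.310,101.004) → (119.192,102.986) → (153.066,113.626).

Shape 2 is a regular polygon drawn with `<polygon>`. Its stroke #0000ff means cut at S750, F1528. After flipping Y the toolpath is (134.535,48.203) → (135.816,52.469) → (139.949,54.128) → (143.824,51.931) → (144.521,47.532) → (141.517,44.243) → (137.073,44.542) → (134.535,48.203), returning to the start.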